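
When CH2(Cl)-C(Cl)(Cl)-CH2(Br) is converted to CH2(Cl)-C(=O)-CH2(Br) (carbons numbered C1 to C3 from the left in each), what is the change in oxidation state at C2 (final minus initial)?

0

Before: C2 has 2 bonds to C, 2 bonds to Cl → oxidation state +2.
After: C2 has 2 bonds to C, 2 bonds to O → oxidation state +2.
Δ = +2 − (+2) = 0, so no net redox change at C2.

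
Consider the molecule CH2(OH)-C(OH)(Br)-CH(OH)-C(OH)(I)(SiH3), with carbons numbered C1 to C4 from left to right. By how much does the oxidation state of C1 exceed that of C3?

C1: 1C, 2H, 1O → 0 − 2 + 1 = -1
C3: 2C, 1H, 1O → 0 − 1 + 1 = 0
Difference: -1 − (0) = -1.

-1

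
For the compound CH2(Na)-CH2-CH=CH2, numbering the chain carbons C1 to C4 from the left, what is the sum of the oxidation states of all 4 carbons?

Tallying each carbon's bonds:
C1: 1C, 2H, 1Na → 0 − 2 − 1 = -3
C2: 2C, 2H → 0 − 2 = -2
C3: 3C, 1H → 0 − 1 = -1
C4: 2C, 2H → 0 − 2 = -2
Sum = -3 − 2 − 1 − 2 = -8.

-8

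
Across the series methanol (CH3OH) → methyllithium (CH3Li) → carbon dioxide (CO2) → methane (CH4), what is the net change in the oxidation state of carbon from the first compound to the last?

Carbon oxidation states along the series — methanol: -2, methyllithium: -4, carbon dioxide: +4, methane: -4.
Net change = -4 − (-2) = -2.

-2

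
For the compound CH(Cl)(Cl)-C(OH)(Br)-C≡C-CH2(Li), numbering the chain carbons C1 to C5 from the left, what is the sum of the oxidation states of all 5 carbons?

Tallying each carbon's bonds:
C1: 1C, 1H, 2Cl → 0 − 1 + 2 = +1
C2: 2C, 1O, 1Br → 0 + 1 + 1 = +2
C3: 4C → 0 = 0
C4: 4C → 0 = 0
C5: 1C, 2H, 1Li → 0 − 2 − 1 = -3
Sum = +1 + 2 + 0 + 0 − 3 = 0.

0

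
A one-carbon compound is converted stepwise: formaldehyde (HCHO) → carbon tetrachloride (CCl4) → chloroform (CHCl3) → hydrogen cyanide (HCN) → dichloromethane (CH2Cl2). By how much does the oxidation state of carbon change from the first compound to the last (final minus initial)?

Carbon oxidation states along the series — formaldehyde: 0, carbon tetrachloride: +4, chloroform: +2, hydrogen cyanide: +2, dichloromethane: 0.
Net change = 0 − (0) = 0.

0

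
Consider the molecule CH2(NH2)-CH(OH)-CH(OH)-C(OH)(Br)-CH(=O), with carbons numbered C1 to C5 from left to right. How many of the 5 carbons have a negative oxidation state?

1

Tallying each carbon's bonds:
C1: 1C, 2H, 1N → 0 − 2 + 1 = -1
C2: 2C, 1H, 1O → 0 − 1 + 1 = 0
C3: 2C, 1H, 1O → 0 − 1 + 1 = 0
C4: 2C, 1O, 1Br → 0 + 1 + 1 = +2
C5: 1C, 1H, 2O → 0 − 1 + 2 = +1
1 carbon (C1) meets the condition.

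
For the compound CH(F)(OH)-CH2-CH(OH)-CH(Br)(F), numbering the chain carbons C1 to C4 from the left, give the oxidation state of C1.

+1

Count +1 for every bond to an atom more electronegative than carbon and −1 for every bond to one less electronegative; C–C bonds are 0.
C1 has one bond to C (0), one bond to F (+1), one bond to H (-1), one bond to O (+1).
Oxidation state = 0 + 1 − 1 + 1 = +1.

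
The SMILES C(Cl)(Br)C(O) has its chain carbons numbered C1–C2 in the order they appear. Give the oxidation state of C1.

+1

Each bond to a more electronegative atom (O, N, halogen) counts +1, each bond to a less electronegative atom (H, metal, B, Si) counts −1, and each C–C bond counts 0.
C1 has one bond to C (0), one bond to Cl (+1), one bond to Br (+1), one bond to H (-1).
Oxidation state = 0 + 1 + 1 − 1 = +1.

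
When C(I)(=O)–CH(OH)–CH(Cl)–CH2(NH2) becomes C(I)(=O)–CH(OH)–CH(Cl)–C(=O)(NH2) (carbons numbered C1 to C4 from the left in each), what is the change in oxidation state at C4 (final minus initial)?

+4

Before: C4 has 1 bond to C, 2 bonds to H, 1 bond to N → oxidation state -1.
After: C4 has 1 bond to C, 2 bonds to O, 1 bond to N → oxidation state +3.
Δ = +3 − (-1) = +4, so this is an oxidation at C4.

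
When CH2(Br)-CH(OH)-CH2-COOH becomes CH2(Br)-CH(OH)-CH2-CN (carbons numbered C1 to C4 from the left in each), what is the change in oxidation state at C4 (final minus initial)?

Before: C4 has 1 bond to C, 3 bonds to O → oxidation state +3.
After: C4 has 1 bond to C, 3 bonds to N → oxidation state +3.
Δ = +3 − (+3) = 0, so no net redox change at C4.

0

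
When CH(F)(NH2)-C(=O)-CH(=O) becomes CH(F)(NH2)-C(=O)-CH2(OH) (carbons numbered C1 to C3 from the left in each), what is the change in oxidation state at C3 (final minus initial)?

-2

Before: C3 has 1 bond to C, 1 bond to H, 2 bonds to O → oxidation state +1.
After: C3 has 1 bond to C, 2 bonds to H, 1 bond to O → oxidation state -1.
Δ = -1 − (+1) = -2, so this is a reduction at C3.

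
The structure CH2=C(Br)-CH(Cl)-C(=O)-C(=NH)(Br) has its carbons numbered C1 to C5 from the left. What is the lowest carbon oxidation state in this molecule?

-2

Count +1 for every bond to an atom more electronegative than carbon and −1 for every bond to one less electronegative; C–C bonds are 0. Tallying each carbon:
C1: 2C, 2H → 0 − 2 = -2
C2: 3C, 1Br → 0 + 1 = +1
C3: 2C, 1H, 1Cl → 0 − 1 + 1 = 0
C4: 2C, 2O → 0 + 2 = +2
C5: 1C, 2N, 1Br → 0 + 2 + 1 = +3
The lowest value is -2.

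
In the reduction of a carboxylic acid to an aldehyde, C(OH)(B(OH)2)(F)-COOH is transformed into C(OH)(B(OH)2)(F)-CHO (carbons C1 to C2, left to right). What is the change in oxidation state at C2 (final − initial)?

Before: C2 has 1 bond to C, 3 bonds to O → oxidation state +3.
After: C2 has 1 bond to C, 1 bond to H, 2 bonds to O → oxidation state +1.
Δ = +1 − (+3) = -2, so this is a reduction at C2.

-2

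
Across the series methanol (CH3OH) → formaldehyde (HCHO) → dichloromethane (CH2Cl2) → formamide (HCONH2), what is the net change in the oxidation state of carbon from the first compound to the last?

Carbon oxidation states along the series — methanol: -2, formaldehyde: 0, dichloromethane: 0, formamide: +2.
Net change = +2 − (-2) = +4.

+4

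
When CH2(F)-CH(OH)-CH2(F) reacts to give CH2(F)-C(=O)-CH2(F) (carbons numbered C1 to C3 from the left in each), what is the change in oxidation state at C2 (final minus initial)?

+2

Before: C2 has 2 bonds to C, 1 bond to H, 1 bond to O → oxidation state 0.
After: C2 has 2 bonds to C, 2 bonds to O → oxidation state +2.
Δ = +2 − (0) = +2, so this is an oxidation at C2.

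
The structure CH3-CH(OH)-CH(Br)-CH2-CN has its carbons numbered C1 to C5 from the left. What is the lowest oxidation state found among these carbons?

Assign +1 per bond to O/N/halogen, −1 per bond to H or an electropositive element, and 0 per bond to carbon. Tallying each carbon:
C1: 1C, 3H → 0 − 3 = -3
C2: 2C, 1H, 1O → 0 − 1 + 1 = 0
C3: 2C, 1H, 1Br → 0 − 1 + 1 = 0
C4: 2C, 2H → 0 − 2 = -2
C5: 1C, 3N → 0 + 3 = +3
The lowest value is -3.

-3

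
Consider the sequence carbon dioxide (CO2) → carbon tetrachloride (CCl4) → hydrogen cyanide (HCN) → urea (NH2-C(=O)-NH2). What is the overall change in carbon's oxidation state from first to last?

0

Carbon oxidation states along the series — carbon dioxide: +4, carbon tetrachloride: +4, hydrogen cyanide: +2, urea: +4.
Net change = +4 − (+4) = 0.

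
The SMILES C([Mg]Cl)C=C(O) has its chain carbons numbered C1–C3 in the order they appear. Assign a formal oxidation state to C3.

0

C3 has a double bond to C (2×0 = 0), one bond to O (+1), one bond to H (-1).
Oxidation state = 0 + 1 − 1 = 0.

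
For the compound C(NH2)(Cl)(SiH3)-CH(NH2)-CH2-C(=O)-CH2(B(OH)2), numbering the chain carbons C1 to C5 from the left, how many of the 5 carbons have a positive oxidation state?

Count +1 for every bond to an atom more electronegative than carbon and −1 for every bond to one less electronegative; C–C bonds are 0. Tallying each carbon:
C1: 1C, 1N, 1Cl, 1Si → 0 + 1 + 1 − 1 = +1
C2: 2C, 1H, 1N → 0 − 1 + 1 = 0
C3: 2C, 2H → 0 − 2 = -2
C4: 2C, 2O → 0 + 2 = +2
C5: 1C, 2H, 1B → 0 − 2 − 1 = -3
2 carbons (C1, C4) meet the condition.

2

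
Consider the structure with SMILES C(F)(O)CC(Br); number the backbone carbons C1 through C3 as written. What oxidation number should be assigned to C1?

Bonds to more-electronegative neighbours contribute +1 each, bonds to H or metals contribute −1 each, and C–C bonds contribute 0.
C1 has one bond to C (0), one bond to F (+1), one bond to H (-1), one bond to O (+1).
Oxidation state = 0 + 1 − 1 + 1 = +1.

+1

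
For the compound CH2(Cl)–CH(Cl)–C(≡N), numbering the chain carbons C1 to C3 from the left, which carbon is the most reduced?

Count +1 for every bond to an atom more electronegative than carbon and −1 for every bond to one less electronegative; C–C bonds are 0. Tallying each carbon:
C1: 1C, 2H, 1Cl → 0 − 2 + 1 = -1
C2: 2C, 1H, 1Cl → 0 − 1 + 1 = 0
C3: 1C, 3N → 0 + 3 = +3
The most reduced carbon is C1 at -1.

C1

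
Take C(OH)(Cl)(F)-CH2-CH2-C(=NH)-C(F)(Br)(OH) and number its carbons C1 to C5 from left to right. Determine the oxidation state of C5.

Each bond to a more electronegative atom (O, N, halogen) counts +1, each bond to a less electronegative atom (H, metal, B, Si) counts −1, and each C–C bond counts 0.
C5 has one bond to C (0), one bond to F (+1), one bond to Br (+1), one bond to O (+1).
Oxidation state = 0 + 1 + 1 + 1 = +3.

+3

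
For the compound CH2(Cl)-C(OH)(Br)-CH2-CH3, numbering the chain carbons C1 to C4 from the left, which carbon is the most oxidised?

C2

Count +1 for every bond to an atom more electronegative than carbon and −1 for every bond to one less electronegative; C–C bonds are 0. Tallying each carbon:
C1: 1C, 2H, 1Cl → 0 − 2 + 1 = -1
C2: 2C, 1O, 1Br → 0 + 1 + 1 = +2
C3: 2C, 2H → 0 − 2 = -2
C4: 1C, 3H → 0 − 3 = -3
The most oxidised carbon is C2 at +2.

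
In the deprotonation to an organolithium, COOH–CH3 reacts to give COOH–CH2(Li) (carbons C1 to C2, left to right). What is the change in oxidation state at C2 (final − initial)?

Before: C2 has 1 bond to C, 3 bonds to H → oxidation state -3.
After: C2 has 1 bond to C, 2 bonds to H, 1 bond to Li → oxidation state -3.
Δ = -3 − (-3) = 0, so no net redox change at C2.

0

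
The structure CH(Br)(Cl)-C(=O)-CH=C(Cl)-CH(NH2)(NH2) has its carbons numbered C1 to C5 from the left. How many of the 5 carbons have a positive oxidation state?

4

Assign +1 per bond to O/N/halogen, −1 per bond to H or an electropositive element, and 0 per bond to carbon. Tallying each carbon:
C1: 1C, 1H, 1Cl, 1Br → 0 − 1 + 1 + 1 = +1
C2: 2C, 2O → 0 + 2 = +2
C3: 3C, 1H → 0 − 1 = -1
C4: 3C, 1Cl → 0 + 1 = +1
C5: 1C, 1H, 2N → 0 − 1 + 2 = +1
4 carbons (C1, C2, C4, C5) meet the condition.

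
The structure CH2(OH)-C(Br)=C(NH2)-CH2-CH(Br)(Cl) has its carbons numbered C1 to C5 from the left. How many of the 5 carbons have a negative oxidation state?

2

Tallying each carbon's bonds:
C1: 1C, 2H, 1O → 0 − 2 + 1 = -1
C2: 3C, 1Br → 0 + 1 = +1
C3: 3C, 1N → 0 + 1 = +1
C4: 2C, 2H → 0 − 2 = -2
C5: 1C, 1H, 1Cl, 1Br → 0 − 1 + 1 + 1 = +1
2 carbons (C1, C4) meet the condition.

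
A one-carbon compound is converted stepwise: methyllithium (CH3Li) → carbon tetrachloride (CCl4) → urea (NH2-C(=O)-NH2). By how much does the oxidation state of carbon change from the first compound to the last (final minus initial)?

Carbon oxidation states along the series — methyllithium: -4, carbon tetrachloride: +4, urea: +4.
Net change = +4 − (-4) = +8.

+8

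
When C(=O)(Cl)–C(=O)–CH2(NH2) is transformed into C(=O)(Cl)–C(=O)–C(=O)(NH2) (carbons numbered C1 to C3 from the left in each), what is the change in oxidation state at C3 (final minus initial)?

+4

Before: C3 has 1 bond to C, 2 bonds to H, 1 bond to N → oxidation state -1.
After: C3 has 1 bond to C, 2 bonds to O, 1 bond to N → oxidation state +3.
Δ = +3 − (-1) = +4, so this is an oxidation at C3.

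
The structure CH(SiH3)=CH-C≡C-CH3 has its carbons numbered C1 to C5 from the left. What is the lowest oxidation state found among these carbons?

Tallying each carbon's bonds:
C1: 2C, 1H, 1Si → 0 − 1 − 1 = -2
C2: 3C, 1H → 0 − 1 = -1
C3: 4C → 0 = 0
C4: 4C → 0 = 0
C5: 1C, 3H → 0 − 3 = -3
The lowest value is -3.

-3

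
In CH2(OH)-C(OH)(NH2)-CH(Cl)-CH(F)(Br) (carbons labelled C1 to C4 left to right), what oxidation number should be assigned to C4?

+1

Count +1 for every bond to an atom more electronegative than carbon and −1 for every bond to one less electronegative; C–C bonds are 0.
C4 has one bond to C (0), one bond to F (+1), one bond to H (-1), one bond to Br (+1).
Oxidation state = 0 + 1 − 1 + 1 = +1.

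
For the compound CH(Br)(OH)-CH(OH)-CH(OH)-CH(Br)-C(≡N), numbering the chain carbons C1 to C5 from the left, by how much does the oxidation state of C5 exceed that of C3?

C5: 1C, 3N → 0 + 3 = +3
C3: 2C, 1H, 1O → 0 − 1 + 1 = 0
Difference: +3 − (0) = +3.

+3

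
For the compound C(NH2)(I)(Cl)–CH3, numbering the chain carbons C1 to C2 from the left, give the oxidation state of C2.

C2 has one bond to C (0), one bond to H (-1), one bond to H (-1), one bond to H (-1).
Oxidation state = 0 − 1 − 1 − 1 = -3.

-3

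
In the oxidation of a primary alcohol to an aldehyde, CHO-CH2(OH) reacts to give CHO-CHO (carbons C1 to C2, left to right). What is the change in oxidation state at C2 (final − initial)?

Before: C2 has 1 bond to C, 2 bonds to H, 1 bond to O → oxidation state -1.
After: C2 has 1 bond to C, 1 bond to H, 2 bonds to O → oxidation state +1.
Δ = +1 − (-1) = +2, so this is an oxidation at C2.

+2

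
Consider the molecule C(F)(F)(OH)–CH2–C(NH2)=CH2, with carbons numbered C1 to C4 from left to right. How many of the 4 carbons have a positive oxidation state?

Bonds to more-electronegative neighbours contribute +1 each, bonds to H or metals contribute −1 each, and C–C bonds contribute 0. Tallying each carbon:
C1: 1C, 1O, 2F → 0 + 1 + 2 = +3
C2: 2C, 2H → 0 − 2 = -2
C3: 3C, 1N → 0 + 1 = +1
C4: 2C, 2H → 0 − 2 = -2
2 carbons (C1, C3) meet the condition.

2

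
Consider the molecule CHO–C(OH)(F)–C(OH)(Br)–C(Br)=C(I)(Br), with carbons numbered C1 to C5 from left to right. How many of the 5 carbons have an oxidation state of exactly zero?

Tallying each carbon's bonds:
C1: 1C, 1H, 2O → 0 − 1 + 2 = +1
C2: 2C, 1O, 1F → 0 + 1 + 1 = +2
C3: 2C, 1O, 1Br → 0 + 1 + 1 = +2
C4: 3C, 1Br → 0 + 1 = +1
C5: 2C, 1Br, 1I → 0 + 1 + 1 = +2
0 carbons meet the condition.

0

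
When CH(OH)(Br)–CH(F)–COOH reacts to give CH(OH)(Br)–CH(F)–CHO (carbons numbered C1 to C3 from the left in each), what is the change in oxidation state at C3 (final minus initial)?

Before: C3 has 1 bond to C, 3 bonds to O → oxidation state +3.
After: C3 has 1 bond to C, 1 bond to H, 2 bonds to O → oxidation state +1.
Δ = +1 − (+3) = -2, so this is a reduction at C3.

-2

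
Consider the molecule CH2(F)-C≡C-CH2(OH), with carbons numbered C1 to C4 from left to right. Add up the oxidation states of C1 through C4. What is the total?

Each bond to a more electronegative atom (O, N, halogen) counts +1, each bond to a less electronegative atom (H, metal, B, Si) counts −1, and each C–C bond counts 0. Tallying each carbon:
C1: 1C, 2H, 1F → 0 − 2 + 1 = -1
C2: 4C → 0 = 0
C3: 4C → 0 = 0
C4: 1C, 2H, 1O → 0 − 2 + 1 = -1
Sum = -1 + 0 + 0 − 1 = -2.

-2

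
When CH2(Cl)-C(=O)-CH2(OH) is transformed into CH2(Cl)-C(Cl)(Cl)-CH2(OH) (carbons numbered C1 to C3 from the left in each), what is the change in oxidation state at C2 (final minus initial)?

Before: C2 has 2 bonds to C, 2 bonds to O → oxidation state +2.
After: C2 has 2 bonds to C, 2 bonds to Cl → oxidation state +2.
Δ = +2 − (+2) = 0, so no net redox change at C2.

0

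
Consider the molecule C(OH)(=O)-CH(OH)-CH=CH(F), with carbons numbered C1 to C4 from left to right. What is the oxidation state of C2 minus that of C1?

C2: 2C, 1H, 1O → 0 − 1 + 1 = 0
C1: 1C, 3O → 0 + 3 = +3
Difference: 0 − (+3) = -3.

-3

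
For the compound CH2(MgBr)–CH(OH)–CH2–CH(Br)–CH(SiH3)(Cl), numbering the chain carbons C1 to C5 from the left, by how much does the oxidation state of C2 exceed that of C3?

C2: 2C, 1H, 1O → 0 − 1 + 1 = 0
C3: 2C, 2H → 0 − 2 = -2
Difference: 0 − (-2) = +2.

+2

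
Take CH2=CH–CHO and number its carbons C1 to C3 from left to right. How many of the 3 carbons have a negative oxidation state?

2

Tallying each carbon's bonds:
C1: 2C, 2H → 0 − 2 = -2
C2: 3C, 1H → 0 − 1 = -1
C3: 1C, 1H, 2O → 0 − 1 + 2 = +1
2 carbons (C1, C2) meet the condition.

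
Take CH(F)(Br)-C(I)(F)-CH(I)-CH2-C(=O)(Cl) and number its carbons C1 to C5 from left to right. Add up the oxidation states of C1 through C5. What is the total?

Tallying each carbon's bonds:
C1: 1C, 1H, 1F, 1Br → 0 − 1 + 1 + 1 = +1
C2: 2C, 1F, 1I → 0 + 1 + 1 = +2
C3: 2C, 1H, 1I → 0 − 1 + 1 = 0
C4: 2C, 2H → 0 − 2 = -2
C5: 1C, 2O, 1Cl → 0 + 2 + 1 = +3
Sum = +1 + 2 + 0 − 2 + 3 = +4.

+4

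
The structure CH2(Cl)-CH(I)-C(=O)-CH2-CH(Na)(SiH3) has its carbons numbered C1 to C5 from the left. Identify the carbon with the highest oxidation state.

Assign +1 per bond to O/N/halogen, −1 per bond to H or an electropositive element, and 0 per bond to carbon. Tallying each carbon:
C1: 1C, 2H, 1Cl → 0 − 2 + 1 = -1
C2: 2C, 1H, 1I → 0 − 1 + 1 = 0
C3: 2C, 2O → 0 + 2 = +2
C4: 2C, 2H → 0 − 2 = -2
C5: 1C, 1H, 1Na, 1Si → 0 − 1 − 1 − 1 = -3
The most oxidised carbon is C3 at +2.

C3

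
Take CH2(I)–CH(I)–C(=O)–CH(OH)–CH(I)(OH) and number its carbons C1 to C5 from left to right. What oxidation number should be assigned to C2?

0

C2 has one bond to C (0), one bond to C (0), one bond to I (+1), one bond to H (-1).
Oxidation state = 0 + 0 + 1 − 1 = 0.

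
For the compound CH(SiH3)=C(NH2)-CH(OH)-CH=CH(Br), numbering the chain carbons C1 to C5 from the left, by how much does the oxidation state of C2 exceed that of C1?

+3

C2: 3C, 1N → 0 + 1 = +1
C1: 2C, 1H, 1Si → 0 − 1 − 1 = -2
Difference: +1 − (-2) = +3.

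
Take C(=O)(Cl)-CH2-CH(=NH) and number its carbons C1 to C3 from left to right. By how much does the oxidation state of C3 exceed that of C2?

+3

C3: 1C, 1H, 2N → 0 − 1 + 2 = +1
C2: 2C, 2H → 0 − 2 = -2
Difference: +1 − (-2) = +3.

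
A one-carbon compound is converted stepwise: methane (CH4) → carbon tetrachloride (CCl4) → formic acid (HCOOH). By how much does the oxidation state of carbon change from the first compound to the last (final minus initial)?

Carbon oxidation states along the series — methane: -4, carbon tetrachloride: +4, formic acid: +2.
Net change = +2 − (-4) = +6.

+6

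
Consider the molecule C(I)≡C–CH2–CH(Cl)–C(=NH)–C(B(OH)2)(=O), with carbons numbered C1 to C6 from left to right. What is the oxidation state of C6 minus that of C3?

C6: 1C, 2O, 1B → 0 + 2 − 1 = +1
C3: 2C, 2H → 0 − 2 = -2
Difference: +1 − (-2) = +3.

+3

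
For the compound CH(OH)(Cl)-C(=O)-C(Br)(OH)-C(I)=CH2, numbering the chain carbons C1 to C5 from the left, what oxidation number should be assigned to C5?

Assign +1 per bond to O/N/halogen, −1 per bond to H or an electropositive element, and 0 per bond to carbon.
C5 has a double bond to C (2×0 = 0), one bond to H (-1), one bond to H (-1).
Oxidation state = 0 − 1 − 1 = -2.

-2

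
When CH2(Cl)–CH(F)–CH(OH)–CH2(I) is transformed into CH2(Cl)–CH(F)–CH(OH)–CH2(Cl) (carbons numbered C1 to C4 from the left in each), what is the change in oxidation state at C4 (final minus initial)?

0

Before: C4 has 1 bond to C, 2 bonds to H, 1 bond to I → oxidation state -1.
After: C4 has 1 bond to C, 2 bonds to H, 1 bond to Cl → oxidation state -1.
Δ = -1 − (-1) = 0, so no net redox change at C4.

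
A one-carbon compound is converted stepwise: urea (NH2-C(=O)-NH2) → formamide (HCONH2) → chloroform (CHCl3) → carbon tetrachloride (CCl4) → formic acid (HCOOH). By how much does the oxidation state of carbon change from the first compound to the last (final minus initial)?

Carbon oxidation states along the series — urea: +4, formamide: +2, chloroform: +2, carbon tetrachloride: +4, formic acid: +2.
Net change = +2 − (+4) = -2.

-2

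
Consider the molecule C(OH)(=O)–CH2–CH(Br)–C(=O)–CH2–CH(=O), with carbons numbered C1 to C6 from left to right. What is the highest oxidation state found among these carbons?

Bonds to more-electronegative neighbours contribute +1 each, bonds to H or metals contribute −1 each, and C–C bonds contribute 0. Tallying each carbon:
C1: 1C, 3O → 0 + 3 = +3
C2: 2C, 2H → 0 − 2 = -2
C3: 2C, 1H, 1Br → 0 − 1 + 1 = 0
C4: 2C, 2O → 0 + 2 = +2
C5: 2C, 2H → 0 − 2 = -2
C6: 1C, 1H, 2O → 0 − 1 + 2 = +1
The highest value is +3.

+3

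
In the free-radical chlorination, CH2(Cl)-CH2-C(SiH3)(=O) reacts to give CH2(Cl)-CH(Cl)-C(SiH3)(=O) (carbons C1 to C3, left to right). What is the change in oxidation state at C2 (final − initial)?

+2

Before: C2 has 2 bonds to C, 2 bonds to H → oxidation state -2.
After: C2 has 2 bonds to C, 1 bond to H, 1 bond to Cl → oxidation state 0.
Δ = 0 − (-2) = +2, so this is an oxidation at C2.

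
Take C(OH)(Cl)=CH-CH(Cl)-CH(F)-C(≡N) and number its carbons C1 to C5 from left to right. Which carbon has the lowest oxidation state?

C2

Each bond to a more electronegative atom (O, N, halogen) counts +1, each bond to a less electronegative atom (H, metal, B, Si) counts −1, and each C–C bond counts 0. Tallying each carbon:
C1: 2C, 1O, 1Cl → 0 + 1 + 1 = +2
C2: 3C, 1H → 0 − 1 = -1
C3: 2C, 1H, 1Cl → 0 − 1 + 1 = 0
C4: 2C, 1H, 1F → 0 − 1 + 1 = 0
C5: 1C, 3N → 0 + 3 = +3
The most reduced carbon is C2 at -1.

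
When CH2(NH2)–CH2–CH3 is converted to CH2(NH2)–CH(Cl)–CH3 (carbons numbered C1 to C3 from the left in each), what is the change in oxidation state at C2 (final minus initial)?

+2

Before: C2 has 2 bonds to C, 2 bonds to H → oxidation state -2.
After: C2 has 2 bonds to C, 1 bond to H, 1 bond to Cl → oxidation state 0.
Δ = 0 − (-2) = +2, so this is an oxidation at C2.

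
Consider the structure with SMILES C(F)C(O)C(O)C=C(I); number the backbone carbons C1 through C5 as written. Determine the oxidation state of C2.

0

C2 has one bond to C (0), one bond to C (0), one bond to H (-1), one bond to O (+1).
Oxidation state = 0 + 0 − 1 + 1 = 0.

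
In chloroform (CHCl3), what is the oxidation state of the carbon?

The carbon has one bond to H (-1), one bond to Cl (+1), one bond to Cl (+1), one bond to Cl (+1).
Oxidation state = -1 + 1 + 1 + 1 = +2.

+2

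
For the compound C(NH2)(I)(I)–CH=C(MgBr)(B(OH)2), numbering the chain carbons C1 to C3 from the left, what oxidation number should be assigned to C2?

-1

C2 has one bond to C (0), a double bond to C (2×0 = 0), one bond to H (-1).
Oxidation state = 0 + 0 − 1 = -1.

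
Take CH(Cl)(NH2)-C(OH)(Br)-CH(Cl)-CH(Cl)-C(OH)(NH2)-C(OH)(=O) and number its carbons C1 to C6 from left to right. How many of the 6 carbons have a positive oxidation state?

Tallying each carbon's bonds:
C1: 1C, 1H, 1N, 1Cl → 0 − 1 + 1 + 1 = +1
C2: 2C, 1O, 1Br → 0 + 1 + 1 = +2
C3: 2C, 1H, 1Cl → 0 − 1 + 1 = 0
C4: 2C, 1H, 1Cl → 0 − 1 + 1 = 0
C5: 2C, 1O, 1N → 0 + 1 + 1 = +2
C6: 1C, 3O → 0 + 3 = +3
4 carbons (C1, C2, C5, C6) meet the condition.

4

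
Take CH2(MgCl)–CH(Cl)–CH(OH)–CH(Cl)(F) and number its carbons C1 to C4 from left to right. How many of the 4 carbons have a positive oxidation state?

Tallying each carbon's bonds:
C1: 1C, 2H, 1Mg → 0 − 2 − 1 = -3
C2: 2C, 1H, 1Cl → 0 − 1 + 1 = 0
C3: 2C, 1H, 1O → 0 − 1 + 1 = 0
C4: 1C, 1H, 1F, 1Cl → 0 − 1 + 1 + 1 = +1
1 carbon (C4) meets the condition.

1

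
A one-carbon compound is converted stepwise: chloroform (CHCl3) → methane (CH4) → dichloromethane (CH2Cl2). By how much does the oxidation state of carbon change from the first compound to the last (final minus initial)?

Carbon oxidation states along the series — chloroform: +2, methane: -4, dichloromethane: 0.
Net change = 0 − (+2) = -2.

-2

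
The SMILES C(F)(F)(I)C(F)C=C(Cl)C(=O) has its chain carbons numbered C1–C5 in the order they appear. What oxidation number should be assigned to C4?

+1

C4 has a double bond to C (2×0 = 0), one bond to C (0), one bond to Cl (+1).
Oxidation state = 0 + 0 + 1 = +1.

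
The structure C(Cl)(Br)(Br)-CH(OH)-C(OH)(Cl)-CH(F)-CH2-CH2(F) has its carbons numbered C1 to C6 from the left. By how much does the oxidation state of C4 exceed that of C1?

C4: 2C, 1H, 1F → 0 − 1 + 1 = 0
C1: 1C, 1Cl, 2Br → 0 + 1 + 2 = +3
Difference: 0 − (+3) = -3.

-3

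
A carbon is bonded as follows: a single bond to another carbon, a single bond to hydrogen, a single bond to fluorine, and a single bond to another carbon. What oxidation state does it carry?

0

The carbon has one bond to C (0), one bond to C (0), one bond to H (-1), one bond to F (+1).
Oxidation state = 0 + 0 − 1 + 1 = 0.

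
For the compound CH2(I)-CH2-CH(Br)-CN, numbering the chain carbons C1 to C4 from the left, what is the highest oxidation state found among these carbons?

+3

Tallying each carbon's bonds:
C1: 1C, 2H, 1I → 0 − 2 + 1 = -1
C2: 2C, 2H → 0 − 2 = -2
C3: 2C, 1H, 1Br → 0 − 1 + 1 = 0
C4: 1C, 3N → 0 + 3 = +3
The highest value is +3.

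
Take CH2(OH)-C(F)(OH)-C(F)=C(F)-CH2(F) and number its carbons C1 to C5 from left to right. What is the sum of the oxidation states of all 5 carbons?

Tallying each carbon's bonds:
C1: 1C, 2H, 1O → 0 − 2 + 1 = -1
C2: 2C, 1O, 1F → 0 + 1 + 1 = +2
C3: 3C, 1F → 0 + 1 = +1
C4: 3C, 1F → 0 + 1 = +1
C5: 1C, 2H, 1F → 0 − 2 + 1 = -1
Sum = -1 + 2 + 1 + 1 − 1 = +2.

+2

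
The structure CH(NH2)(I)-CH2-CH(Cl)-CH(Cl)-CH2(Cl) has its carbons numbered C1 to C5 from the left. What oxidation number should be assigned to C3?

0

C3 has one bond to C (0), one bond to C (0), one bond to Cl (+1), one bond to H (-1).
Oxidation state = 0 + 0 + 1 − 1 = 0.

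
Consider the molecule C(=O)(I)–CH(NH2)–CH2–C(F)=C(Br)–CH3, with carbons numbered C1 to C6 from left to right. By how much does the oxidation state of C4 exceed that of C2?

C4: 3C, 1F → 0 + 1 = +1
C2: 2C, 1H, 1N → 0 − 1 + 1 = 0
Difference: +1 − (0) = +1.

+1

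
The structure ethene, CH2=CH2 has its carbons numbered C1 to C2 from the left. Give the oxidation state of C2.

-2

Each bond to a more electronegative atom (O, N, halogen) counts +1, each bond to a less electronegative atom (H, metal, B, Si) counts −1, and each C–C bond counts 0.
C2 has one bond to H (-1), one bond to H (-1), a double bond to C (2×0 = 0).
Oxidation state = -1 − 1 + 0 = -2.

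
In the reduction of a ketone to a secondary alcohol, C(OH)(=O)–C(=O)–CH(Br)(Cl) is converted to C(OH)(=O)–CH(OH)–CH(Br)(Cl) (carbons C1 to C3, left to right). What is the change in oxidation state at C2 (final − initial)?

Before: C2 has 2 bonds to C, 2 bonds to O → oxidation state +2.
After: C2 has 2 bonds to C, 1 bond to H, 1 bond to O → oxidation state 0.
Δ = 0 − (+2) = -2, so this is a reduction at C2.

-2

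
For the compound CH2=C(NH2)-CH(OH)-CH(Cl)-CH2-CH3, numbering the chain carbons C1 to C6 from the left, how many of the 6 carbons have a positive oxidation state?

1

Tallying each carbon's bonds:
C1: 2C, 2H → 0 − 2 = -2
C2: 3C, 1N → 0 + 1 = +1
C3: 2C, 1H, 1O → 0 − 1 + 1 = 0
C4: 2C, 1H, 1Cl → 0 − 1 + 1 = 0
C5: 2C, 2H → 0 − 2 = -2
C6: 1C, 3H → 0 − 3 = -3
1 carbon (C2) meets the condition.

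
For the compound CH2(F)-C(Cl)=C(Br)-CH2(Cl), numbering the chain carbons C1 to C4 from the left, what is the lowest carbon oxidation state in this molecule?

-1

Tallying each carbon's bonds:
C1: 1C, 2H, 1F → 0 − 2 + 1 = -1
C2: 3C, 1Cl → 0 + 1 = +1
C3: 3C, 1Br → 0 + 1 = +1
C4: 1C, 2H, 1Cl → 0 − 2 + 1 = -1
The lowest value is -1.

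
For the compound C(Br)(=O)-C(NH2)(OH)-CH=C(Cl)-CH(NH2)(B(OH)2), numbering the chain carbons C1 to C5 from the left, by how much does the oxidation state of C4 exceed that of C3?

C4: 3C, 1Cl → 0 + 1 = +1
C3: 3C, 1H → 0 − 1 = -1
Difference: +1 − (-1) = +2.

+2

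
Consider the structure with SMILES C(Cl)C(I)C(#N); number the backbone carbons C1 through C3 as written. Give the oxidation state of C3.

C3 has one bond to C (0), a triple bond to N (3×+1 = +3).
Oxidation state = 0 + 3 = +3.

+3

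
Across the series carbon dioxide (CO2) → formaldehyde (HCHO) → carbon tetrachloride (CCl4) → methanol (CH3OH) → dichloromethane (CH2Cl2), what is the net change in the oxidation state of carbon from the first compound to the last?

Carbon oxidation states along the series — carbon dioxide: +4, formaldehyde: 0, carbon tetrachloride: +4, methanol: -2, dichloromethane: 0.
Net change = 0 − (+4) = -4.

-4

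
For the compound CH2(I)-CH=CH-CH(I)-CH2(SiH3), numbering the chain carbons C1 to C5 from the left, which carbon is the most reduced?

C5

Tallying each carbon's bonds:
C1: 1C, 2H, 1I → 0 − 2 + 1 = -1
C2: 3C, 1H → 0 − 1 = -1
C3: 3C, 1H → 0 − 1 = -1
C4: 2C, 1H, 1I → 0 − 1 + 1 = 0
C5: 1C, 2H, 1Si → 0 − 2 − 1 = -3
The most reduced carbon is C5 at -3.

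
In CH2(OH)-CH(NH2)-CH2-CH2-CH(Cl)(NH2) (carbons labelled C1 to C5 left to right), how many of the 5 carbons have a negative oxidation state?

3

Count +1 for every bond to an atom more electronegative than carbon and −1 for every bond to one less electronegative; C–C bonds are 0. Tallying each carbon:
C1: 1C, 2H, 1O → 0 − 2 + 1 = -1
C2: 2C, 1H, 1N → 0 − 1 + 1 = 0
C3: 2C, 2H → 0 − 2 = -2
C4: 2C, 2H → 0 − 2 = -2
C5: 1C, 1H, 1N, 1Cl → 0 − 1 + 1 + 1 = +1
3 carbons (C1, C3, C4) meet the condition.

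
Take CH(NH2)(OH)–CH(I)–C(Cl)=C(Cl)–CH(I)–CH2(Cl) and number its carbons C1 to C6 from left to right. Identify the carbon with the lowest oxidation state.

Tallying each carbon's bonds:
C1: 1C, 1H, 1O, 1N → 0 − 1 + 1 + 1 = +1
C2: 2C, 1H, 1I → 0 − 1 + 1 = 0
C3: 3C, 1Cl → 0 + 1 = +1
C4: 3C, 1Cl → 0 + 1 = +1
C5: 2C, 1H, 1I → 0 − 1 + 1 = 0
C6: 1C, 2H, 1Cl → 0 − 2 + 1 = -1
The most reduced carbon is C6 at -1.

C6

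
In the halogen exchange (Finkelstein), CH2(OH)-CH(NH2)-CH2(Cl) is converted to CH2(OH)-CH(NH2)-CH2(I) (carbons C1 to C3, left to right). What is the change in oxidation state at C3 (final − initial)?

0

Before: C3 has 1 bond to C, 2 bonds to H, 1 bond to Cl → oxidation state -1.
After: C3 has 1 bond to C, 2 bonds to H, 1 bond to I → oxidation state -1.
Δ = -1 − (-1) = 0, so no net redox change at C3.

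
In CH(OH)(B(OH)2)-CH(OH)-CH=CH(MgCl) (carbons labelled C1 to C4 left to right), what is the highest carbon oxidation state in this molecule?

0

Tallying each carbon's bonds:
C1: 1C, 1H, 1O, 1B → 0 − 1 + 1 − 1 = -1
C2: 2C, 1H, 1O → 0 − 1 + 1 = 0
C3: 3C, 1H → 0 − 1 = -1
C4: 2C, 1H, 1Mg → 0 − 1 − 1 = -2
The highest value is 0.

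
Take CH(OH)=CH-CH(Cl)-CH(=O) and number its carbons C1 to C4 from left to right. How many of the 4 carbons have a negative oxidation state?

Assign +1 per bond to O/N/halogen, −1 per bond to H or an electropositive element, and 0 per bond to carbon. Tallying each carbon:
C1: 2C, 1H, 1O → 0 − 1 + 1 = 0
C2: 3C, 1H → 0 − 1 = -1
C3: 2C, 1H, 1Cl → 0 − 1 + 1 = 0
C4: 1C, 1H, 2O → 0 − 1 + 2 = +1
1 carbon (C2) meets the condition.

1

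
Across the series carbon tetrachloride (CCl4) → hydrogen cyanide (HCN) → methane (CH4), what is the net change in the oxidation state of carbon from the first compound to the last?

Carbon oxidation states along the series — carbon tetrachloride: +4, hydrogen cyanide: +2, methane: -4.
Net change = -4 − (+4) = -8.

-8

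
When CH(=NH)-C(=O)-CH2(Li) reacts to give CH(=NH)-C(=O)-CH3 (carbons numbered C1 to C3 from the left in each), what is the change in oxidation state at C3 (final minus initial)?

0

Before: C3 has 1 bond to C, 2 bonds to H, 1 bond to Li → oxidation state -3.
After: C3 has 1 bond to C, 3 bonds to H → oxidation state -3.
Δ = -3 − (-3) = 0, so no net redox change at C3.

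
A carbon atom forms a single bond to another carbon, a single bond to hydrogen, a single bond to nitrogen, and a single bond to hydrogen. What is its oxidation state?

Bonds to more-electronegative neighbours contribute +1 each, bonds to H or metals contribute −1 each, and C–C bonds contribute 0.
The carbon has one bond to C (0), one bond to H (-1), one bond to H (-1), one bond to N (+1).
Oxidation state = 0 − 1 − 1 + 1 = -1.

-1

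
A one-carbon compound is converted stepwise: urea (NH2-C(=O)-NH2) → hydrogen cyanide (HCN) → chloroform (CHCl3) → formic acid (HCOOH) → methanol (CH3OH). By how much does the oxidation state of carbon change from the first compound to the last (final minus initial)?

-6

Carbon oxidation states along the series — urea: +4, hydrogen cyanide: +2, chloroform: +2, formic acid: +2, methanol: -2.
Net change = -2 − (+4) = -6.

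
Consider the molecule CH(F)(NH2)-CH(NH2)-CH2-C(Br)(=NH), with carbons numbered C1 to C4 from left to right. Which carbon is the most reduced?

C3

Tallying each carbon's bonds:
C1: 1C, 1H, 1N, 1F → 0 − 1 + 1 + 1 = +1
C2: 2C, 1H, 1N → 0 − 1 + 1 = 0
C3: 2C, 2H → 0 − 2 = -2
C4: 1C, 2N, 1Br → 0 + 2 + 1 = +3
The most reduced carbon is C3 at -2.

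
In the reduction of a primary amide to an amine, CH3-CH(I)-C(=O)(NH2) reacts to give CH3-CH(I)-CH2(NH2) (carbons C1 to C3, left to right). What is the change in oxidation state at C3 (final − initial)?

Before: C3 has 1 bond to C, 2 bonds to O, 1 bond to N → oxidation state +3.
After: C3 has 1 bond to C, 2 bonds to H, 1 bond to N → oxidation state -1.
Δ = -1 − (+3) = -4, so this is a reduction at C3.

-4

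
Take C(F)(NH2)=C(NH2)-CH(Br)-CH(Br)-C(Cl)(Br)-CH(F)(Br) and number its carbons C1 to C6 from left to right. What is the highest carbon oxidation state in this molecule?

Each bond to a more electronegative atom (O, N, halogen) counts +1, each bond to a less electronegative atom (H, metal, B, Si) counts −1, and each C–C bond counts 0. Tallying each carbon:
C1: 2C, 1N, 1F → 0 + 1 + 1 = +2
C2: 3C, 1N → 0 + 1 = +1
C3: 2C, 1H, 1Br → 0 − 1 + 1 = 0
C4: 2C, 1H, 1Br → 0 − 1 + 1 = 0
C5: 2C, 1Cl, 1Br → 0 + 1 + 1 = +2
C6: 1C, 1H, 1F, 1Br → 0 − 1 + 1 + 1 = +1
The highest value is +2.

+2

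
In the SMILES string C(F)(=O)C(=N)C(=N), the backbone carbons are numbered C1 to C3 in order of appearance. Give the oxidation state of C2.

Count +1 for every bond to an atom more electronegative than carbon and −1 for every bond to one less electronegative; C–C bonds are 0.
C2 has one bond to C (0), one bond to C (0), a double bond to N (2×+1 = +2).
Oxidation state = 0 + 0 + 2 = +2.

+2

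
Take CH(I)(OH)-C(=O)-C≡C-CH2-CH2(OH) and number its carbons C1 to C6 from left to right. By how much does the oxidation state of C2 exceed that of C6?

C2: 2C, 2O → 0 + 2 = +2
C6: 1C, 2H, 1O → 0 − 2 + 1 = -1
Difference: +2 − (-1) = +3.

+3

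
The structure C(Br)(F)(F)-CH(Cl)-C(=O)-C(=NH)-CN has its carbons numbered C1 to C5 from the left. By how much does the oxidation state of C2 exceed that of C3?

-2

C2: 2C, 1H, 1Cl → 0 − 1 + 1 = 0
C3: 2C, 2O → 0 + 2 = +2
Difference: 0 − (+2) = -2.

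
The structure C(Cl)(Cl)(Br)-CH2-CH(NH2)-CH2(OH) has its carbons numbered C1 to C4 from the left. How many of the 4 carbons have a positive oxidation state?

Each bond to a more electronegative atom (O, N, halogen) counts +1, each bond to a less electronegative atom (H, metal, B, Si) counts −1, and each C–C bond counts 0. Tallying each carbon:
C1: 1C, 2Cl, 1Br → 0 + 2 + 1 = +3
C2: 2C, 2H → 0 − 2 = -2
C3: 2C, 1H, 1N → 0 − 1 + 1 = 0
C4: 1C, 2H, 1O → 0 − 2 + 1 = -1
1 carbon (C1) meets the condition.

1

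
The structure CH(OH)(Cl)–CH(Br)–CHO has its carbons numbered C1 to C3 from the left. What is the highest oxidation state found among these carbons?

Count +1 for every bond to an atom more electronegative than carbon and −1 for every bond to one less electronegative; C–C bonds are 0. Tallying each carbon:
C1: 1C, 1H, 1O, 1Cl → 0 − 1 + 1 + 1 = +1
C2: 2C, 1H, 1Br → 0 − 1 + 1 = 0
C3: 1C, 1H, 2O → 0 − 1 + 2 = +1
The highest value is +1.

+1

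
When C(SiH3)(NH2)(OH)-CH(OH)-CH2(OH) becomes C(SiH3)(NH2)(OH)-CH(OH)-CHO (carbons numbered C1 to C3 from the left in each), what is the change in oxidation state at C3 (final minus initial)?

+2

Before: C3 has 1 bond to C, 2 bonds to H, 1 bond to O → oxidation state -1.
After: C3 has 1 bond to C, 1 bond to H, 2 bonds to O → oxidation state +1.
Δ = +1 − (-1) = +2, so this is an oxidation at C3.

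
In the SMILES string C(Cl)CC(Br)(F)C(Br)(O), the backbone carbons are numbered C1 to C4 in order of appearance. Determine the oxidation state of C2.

-2

C2 has one bond to C (0), one bond to C (0), one bond to H (-1), one bond to H (-1).
Oxidation state = 0 + 0 − 1 − 1 = -2.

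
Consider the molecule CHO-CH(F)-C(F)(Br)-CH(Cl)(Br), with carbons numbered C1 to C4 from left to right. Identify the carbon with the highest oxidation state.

Bonds to more-electronegative neighbours contribute +1 each, bonds to H or metals contribute −1 each, and C–C bonds contribute 0. Tallying each carbon:
C1: 1C, 1H, 2O → 0 − 1 + 2 = +1
C2: 2C, 1H, 1F → 0 − 1 + 1 = 0
C3: 2C, 1F, 1Br → 0 + 1 + 1 = +2
C4: 1C, 1H, 1Cl, 1Br → 0 − 1 + 1 + 1 = +1
The most oxidised carbon is C3 at +2.

C3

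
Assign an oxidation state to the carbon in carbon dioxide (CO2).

+4

Count +1 for every bond to an atom more electronegative than carbon and −1 for every bond to one less electronegative; C–C bonds are 0.
The carbon has a double bond to O (2×+1 = +2), a double bond to O (2×+1 = +2).
Oxidation state = +2 + 2 = +4.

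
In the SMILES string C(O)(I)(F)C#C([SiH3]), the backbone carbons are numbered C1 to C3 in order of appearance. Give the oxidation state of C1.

+3

Bonds to more-electronegative neighbours contribute +1 each, bonds to H or metals contribute −1 each, and C–C bonds contribute 0.
C1 has one bond to C (0), one bond to O (+1), one bond to I (+1), one bond to F (+1).
Oxidation state = 0 + 1 + 1 + 1 = +3.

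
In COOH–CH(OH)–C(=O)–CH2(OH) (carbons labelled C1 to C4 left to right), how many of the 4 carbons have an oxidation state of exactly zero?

1

Tallying each carbon's bonds:
C1: 1C, 3O → 0 + 3 = +3
C2: 2C, 1H, 1O → 0 − 1 + 1 = 0
C3: 2C, 2O → 0 + 2 = +2
C4: 1C, 2H, 1O → 0 − 2 + 1 = -1
1 carbon (C2) meets the condition.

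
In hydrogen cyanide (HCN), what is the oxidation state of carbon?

+2

The carbon has one bond to H (-1), a triple bond to N (3×+1 = +3).
Oxidation state = -1 + 3 = +2.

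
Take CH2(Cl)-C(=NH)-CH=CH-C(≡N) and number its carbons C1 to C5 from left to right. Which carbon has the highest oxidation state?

Each bond to a more electronegative atom (O, N, halogen) counts +1, each bond to a less electronegative atom (H, metal, B, Si) counts −1, and each C–C bond counts 0. Tallying each carbon:
C1: 1C, 2H, 1Cl → 0 − 2 + 1 = -1
C2: 2C, 2N → 0 + 2 = +2
C3: 3C, 1H → 0 − 1 = -1
C4: 3C, 1H → 0 − 1 = -1
C5: 1C, 3N → 0 + 3 = +3
The most oxidised carbon is C5 at +3.

C5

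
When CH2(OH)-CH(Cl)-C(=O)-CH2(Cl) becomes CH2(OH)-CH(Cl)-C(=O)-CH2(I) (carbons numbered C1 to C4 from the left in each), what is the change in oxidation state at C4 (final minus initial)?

0

Before: C4 has 1 bond to C, 2 bonds to H, 1 bond to Cl → oxidation state -1.
After: C4 has 1 bond to C, 2 bonds to H, 1 bond to I → oxidation state -1.
Δ = -1 − (-1) = 0, so no net redox change at C4.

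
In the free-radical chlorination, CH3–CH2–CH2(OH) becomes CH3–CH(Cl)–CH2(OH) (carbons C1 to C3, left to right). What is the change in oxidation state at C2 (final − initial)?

Before: C2 has 2 bonds to C, 2 bonds to H → oxidation state -2.
After: C2 has 2 bonds to C, 1 bond to H, 1 bond to Cl → oxidation state 0.
Δ = 0 − (-2) = +2, so this is an oxidation at C2.

+2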